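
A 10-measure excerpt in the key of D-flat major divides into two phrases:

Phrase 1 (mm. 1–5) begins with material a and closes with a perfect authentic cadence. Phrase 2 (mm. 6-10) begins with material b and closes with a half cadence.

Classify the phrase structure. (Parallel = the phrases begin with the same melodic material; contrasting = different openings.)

The second phrase closes with a half cadence, which is not stronger than the first phrase's perfect authentic cadence; without a weak→strong cadential pair there is no antecedent–consequent relationship, so this is a phrase group rather than a period.

phrase group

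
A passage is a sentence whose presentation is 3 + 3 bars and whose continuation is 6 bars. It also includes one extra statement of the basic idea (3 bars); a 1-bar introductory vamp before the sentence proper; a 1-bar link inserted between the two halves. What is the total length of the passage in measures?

17 measures

Basic sentence: 3 + 3 + 6 = 12 bars.
12 (basic form) + 3 (extra statement) + 1 (introduction) + 1 (link) = 17.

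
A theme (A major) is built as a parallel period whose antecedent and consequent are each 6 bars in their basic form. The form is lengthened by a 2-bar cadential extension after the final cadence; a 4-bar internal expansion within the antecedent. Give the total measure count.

Basic parallel period: 6 + 6 = 12 bars.
12 (basic form) + 2 (cadential extension) + 4 (internal expansion) = 18.

18 measures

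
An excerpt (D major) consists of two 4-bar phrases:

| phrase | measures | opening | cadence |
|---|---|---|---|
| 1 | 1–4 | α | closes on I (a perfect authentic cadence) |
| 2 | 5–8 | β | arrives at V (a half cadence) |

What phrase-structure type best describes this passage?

phrase group

The second phrase closes with a half cadence, which is not stronger than the first phrase's perfect authentic cadence; without a weak→strong cadential pair there is no antecedent–consequent relationship, so this is a phrase group rather than a period.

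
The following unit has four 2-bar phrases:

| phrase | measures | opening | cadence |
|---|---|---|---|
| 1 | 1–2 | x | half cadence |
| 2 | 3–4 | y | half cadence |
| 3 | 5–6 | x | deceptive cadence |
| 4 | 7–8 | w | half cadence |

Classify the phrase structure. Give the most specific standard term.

Phrase 4 ends with a half cadence, no stronger than phrase 2's half cadence, so the four phrases do not form a double period; nor do phrases 3–4 duplicate 1–2, so it is not a repeated period. With no phrase reaching a conclusive cadence, the passage is a phrase group.

phrase group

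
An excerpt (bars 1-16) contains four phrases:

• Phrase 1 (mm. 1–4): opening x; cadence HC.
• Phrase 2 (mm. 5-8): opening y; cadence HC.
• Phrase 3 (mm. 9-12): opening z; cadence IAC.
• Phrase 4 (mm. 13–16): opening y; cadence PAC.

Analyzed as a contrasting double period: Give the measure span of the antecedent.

measures 1–8

In a double period the four phrases pair into a large antecedent (phrases 1–2, ending half cadence) and a large consequent (phrases 3–4, ending perfect authentic cadence). The antecedent spans bars 1–8.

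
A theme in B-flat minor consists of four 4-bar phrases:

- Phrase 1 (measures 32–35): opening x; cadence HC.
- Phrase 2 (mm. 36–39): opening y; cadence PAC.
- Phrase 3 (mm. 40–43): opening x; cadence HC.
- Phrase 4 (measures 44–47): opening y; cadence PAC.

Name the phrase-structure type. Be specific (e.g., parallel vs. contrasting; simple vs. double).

The cadence pattern HC–PAC–HC–PAC is weak–strong twice, and phrases 3–4 restate phrases 1–2: a period heard twice, not a double period (which would end weakly at phrase 2).

repeated period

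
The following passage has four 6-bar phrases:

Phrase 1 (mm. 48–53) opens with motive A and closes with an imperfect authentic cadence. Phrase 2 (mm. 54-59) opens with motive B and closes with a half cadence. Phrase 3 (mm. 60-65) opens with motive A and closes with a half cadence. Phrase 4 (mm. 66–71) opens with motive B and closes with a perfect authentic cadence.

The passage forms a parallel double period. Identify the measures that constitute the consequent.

measures 60–71

In a double period the four phrases pair into a large antecedent (phrases 1–2, ending half cadence) and a large consequent (phrases 3–4, ending perfect authentic cadence). The consequent spans mm. 60–71.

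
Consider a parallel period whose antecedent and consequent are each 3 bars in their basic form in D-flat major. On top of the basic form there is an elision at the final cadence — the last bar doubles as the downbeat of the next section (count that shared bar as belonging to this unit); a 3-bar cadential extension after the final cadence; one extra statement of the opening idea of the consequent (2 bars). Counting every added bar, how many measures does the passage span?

Basic parallel period: 3 + 3 = 6 bars.
6 (basic form) + 3 (cadential extension) + 2 (extra statement) = 11.
The elision shares a bar with the next section but does not change this unit's count.

11 measures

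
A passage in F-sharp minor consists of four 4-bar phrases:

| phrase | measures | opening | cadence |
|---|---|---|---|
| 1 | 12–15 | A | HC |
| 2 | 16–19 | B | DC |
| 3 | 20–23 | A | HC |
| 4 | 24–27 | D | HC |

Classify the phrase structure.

Phrase 4 ends with a half cadence, no stronger than phrase 2's deceptive cadence, so the four phrases do not form a double period; nor do phrases 3–4 duplicate 1–2, so it is not a repeated period. With no phrase reaching a conclusive cadence, the passage is a phrase group.

phrase group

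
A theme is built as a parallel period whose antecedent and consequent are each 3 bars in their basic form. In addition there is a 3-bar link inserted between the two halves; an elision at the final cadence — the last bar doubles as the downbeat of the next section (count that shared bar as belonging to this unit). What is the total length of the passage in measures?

Basic parallel period: 3 + 3 = 6 bars.
6 (basic form) + 3 (link) = 9.
The elision shares a bar with the next section but does not change this unit's count.

9 measures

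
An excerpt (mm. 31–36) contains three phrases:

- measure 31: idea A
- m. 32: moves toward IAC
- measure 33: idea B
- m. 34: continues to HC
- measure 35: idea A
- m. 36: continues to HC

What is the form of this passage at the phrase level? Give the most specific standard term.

The final phrase closes with a half cadence, which is not stronger than the preceding half cadence; the 3 phrases lack an overall antecedent–consequent design and so form a phrase group.

phrase group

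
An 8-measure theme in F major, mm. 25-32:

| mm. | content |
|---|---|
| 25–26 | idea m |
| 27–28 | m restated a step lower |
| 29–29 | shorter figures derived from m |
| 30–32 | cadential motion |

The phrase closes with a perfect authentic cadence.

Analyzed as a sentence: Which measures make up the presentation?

The presentation of a sentence is the basic idea (measures 25–26) plus its repetition (bars 27–28); the presentation is therefore mm. 25–28.

measures 25–28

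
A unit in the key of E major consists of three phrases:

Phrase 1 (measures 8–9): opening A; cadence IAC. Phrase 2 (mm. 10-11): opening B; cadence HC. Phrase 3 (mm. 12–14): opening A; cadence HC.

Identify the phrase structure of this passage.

The final phrase closes with a half cadence, which is not stronger than the preceding half cadence; the 3 phrases lack an overall antecedent–consequent design and so form a phrase group.

phrase group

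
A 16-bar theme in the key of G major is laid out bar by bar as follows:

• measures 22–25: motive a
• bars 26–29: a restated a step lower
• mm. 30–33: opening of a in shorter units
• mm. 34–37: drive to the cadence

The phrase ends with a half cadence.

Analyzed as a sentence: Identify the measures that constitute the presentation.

The presentation of a sentence is the basic idea (measures 22-25) plus its repetition (bars 26-29); the presentation is therefore bars 22–29.

measures 22–29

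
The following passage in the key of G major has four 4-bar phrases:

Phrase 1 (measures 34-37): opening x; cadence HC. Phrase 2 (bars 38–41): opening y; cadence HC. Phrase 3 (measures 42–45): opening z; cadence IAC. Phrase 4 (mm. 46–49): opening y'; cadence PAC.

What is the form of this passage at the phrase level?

contrasting double period

Four phrases in two halves: the first half (mm. 34–41) ends with a half cadence, the second (mm. 42–49) with a perfect authentic cadence — a large antecedent–consequent pair, i.e. a double period.
Phrase 3 begins with different material from phrase 1, making it contrasting.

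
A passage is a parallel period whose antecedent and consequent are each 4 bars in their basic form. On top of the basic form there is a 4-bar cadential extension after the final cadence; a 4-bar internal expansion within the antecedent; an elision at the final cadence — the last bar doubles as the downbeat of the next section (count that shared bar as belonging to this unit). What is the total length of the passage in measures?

Basic parallel period: 4 + 4 = 8 bars.
8 (basic form) + 4 (cadential extension) + 4 (internal expansion) = 16.
The elision shares a bar with the next section but does not change this unit's count.

16 measures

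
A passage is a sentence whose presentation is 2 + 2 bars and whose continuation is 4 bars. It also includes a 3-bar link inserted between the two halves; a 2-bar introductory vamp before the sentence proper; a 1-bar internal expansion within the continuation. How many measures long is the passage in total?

Basic sentence: 2 + 2 + 4 = 8 bars.
8 (basic form) + 3 (link) + 2 (introduction) + 1 (internal expansion) = 14.

14 measures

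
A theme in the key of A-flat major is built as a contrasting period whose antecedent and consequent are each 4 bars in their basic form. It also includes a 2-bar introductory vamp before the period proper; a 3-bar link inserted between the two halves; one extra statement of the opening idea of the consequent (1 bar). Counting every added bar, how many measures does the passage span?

14 measures

Basic contrasting period: 4 + 4 = 8 bars.
8 (basic form) + 2 (introduction) + 3 (link) + 1 (extra statement) = 14.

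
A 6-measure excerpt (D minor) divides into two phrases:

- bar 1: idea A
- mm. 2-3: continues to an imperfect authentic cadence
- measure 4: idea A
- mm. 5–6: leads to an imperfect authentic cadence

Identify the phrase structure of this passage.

Both phrases have the same opening (A) and the same cadence (imperfect authentic cadence): the second is a restatement, not a consequent, so this is a repeated phrase rather than a period.

repeated phrase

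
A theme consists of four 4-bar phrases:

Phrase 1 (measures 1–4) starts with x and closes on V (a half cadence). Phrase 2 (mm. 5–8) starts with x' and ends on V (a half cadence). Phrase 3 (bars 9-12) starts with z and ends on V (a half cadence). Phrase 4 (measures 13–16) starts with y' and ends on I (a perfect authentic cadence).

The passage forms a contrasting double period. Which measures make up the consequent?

In a double period the first pair of phrases (ending half cadence) is the large antecedent and the second pair (ending perfect authentic cadence) is the large consequent; the consequent is measures 9–16.

measures 9–16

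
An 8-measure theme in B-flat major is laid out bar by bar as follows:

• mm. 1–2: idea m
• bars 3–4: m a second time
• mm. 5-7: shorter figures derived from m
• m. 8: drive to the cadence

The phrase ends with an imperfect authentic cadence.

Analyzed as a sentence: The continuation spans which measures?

measures 5–8

After the presentation (mm. 1–4), the continuation covers the fragmentation through the cadence: bars 5–8.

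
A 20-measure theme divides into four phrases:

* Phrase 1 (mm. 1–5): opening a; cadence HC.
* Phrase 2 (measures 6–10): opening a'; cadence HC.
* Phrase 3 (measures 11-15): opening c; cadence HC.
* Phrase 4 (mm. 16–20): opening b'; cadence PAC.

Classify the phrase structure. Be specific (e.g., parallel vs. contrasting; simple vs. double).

contrasting double period

Four phrases in two halves: the first half (measures 1-10) ends with a half cadence, the second (mm. 11–20) with a perfect authentic cadence — a large antecedent–consequent pair, i.e. a double period.
Phrase 3 begins with different material from phrase 1, making it contrasting.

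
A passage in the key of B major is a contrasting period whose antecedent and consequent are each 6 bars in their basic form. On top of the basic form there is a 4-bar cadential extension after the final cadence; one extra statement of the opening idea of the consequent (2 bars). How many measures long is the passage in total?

Basic contrasting period: 6 + 6 = 12 bars.
12 (basic form) + 4 (cadential extension) + 2 (extra statement) = 18.

18 measures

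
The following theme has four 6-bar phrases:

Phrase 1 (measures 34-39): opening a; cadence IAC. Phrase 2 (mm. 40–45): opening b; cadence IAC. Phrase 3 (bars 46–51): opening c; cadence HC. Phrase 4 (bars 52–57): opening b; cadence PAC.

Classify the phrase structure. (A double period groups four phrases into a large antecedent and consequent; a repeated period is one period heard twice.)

contrasting double period

Four phrases in two halves: the first half (bars 34–45) ends with an imperfect authentic cadence, the second (measures 46-57) with a perfect authentic cadence — a large antecedent–consequent pair, i.e. a double period.
Phrase 3 begins with different material from phrase 1, making it contrasting.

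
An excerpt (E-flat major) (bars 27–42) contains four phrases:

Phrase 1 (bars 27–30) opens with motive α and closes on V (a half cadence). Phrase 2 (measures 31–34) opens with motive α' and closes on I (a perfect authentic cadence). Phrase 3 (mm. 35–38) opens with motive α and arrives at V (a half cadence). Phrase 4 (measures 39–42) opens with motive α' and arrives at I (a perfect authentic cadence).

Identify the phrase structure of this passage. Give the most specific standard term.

The cadence pattern HC–PAC–HC–PAC is weak–strong twice, and phrases 3–4 restate phrases 1–2: a period heard twice, not a double period (which would end weakly at phrase 2).

repeated period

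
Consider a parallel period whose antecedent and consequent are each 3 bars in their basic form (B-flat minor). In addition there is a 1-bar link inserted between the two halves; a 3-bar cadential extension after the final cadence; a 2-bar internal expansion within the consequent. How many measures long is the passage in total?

12 measures

Basic parallel period: 3 + 3 = 6 bars.
6 (basic form) + 1 (link) + 3 (cadential extension) + 2 (internal expansion) = 12.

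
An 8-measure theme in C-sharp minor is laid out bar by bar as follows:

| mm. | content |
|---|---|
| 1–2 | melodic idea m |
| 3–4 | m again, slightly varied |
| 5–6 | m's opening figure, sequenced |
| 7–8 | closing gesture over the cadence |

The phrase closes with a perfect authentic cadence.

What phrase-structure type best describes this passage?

sentence

Basic idea (mm. 1–2) + its repetition (measures 3–4) form the presentation; fragmentation and cadence (bars 5-8) form the continuation — the 8-bar whole is a sentence.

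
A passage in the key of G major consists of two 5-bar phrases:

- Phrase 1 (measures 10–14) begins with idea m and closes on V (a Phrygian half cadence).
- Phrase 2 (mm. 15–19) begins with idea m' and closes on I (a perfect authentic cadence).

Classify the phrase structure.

parallel period

Phrase 1 ends with a Phrygian half cadence (weaker) and phrase 2 with a perfect authentic cadence (stronger): antecedent + consequent = a period.
The two phrases open with the same material (m / m'), so the period is parallel.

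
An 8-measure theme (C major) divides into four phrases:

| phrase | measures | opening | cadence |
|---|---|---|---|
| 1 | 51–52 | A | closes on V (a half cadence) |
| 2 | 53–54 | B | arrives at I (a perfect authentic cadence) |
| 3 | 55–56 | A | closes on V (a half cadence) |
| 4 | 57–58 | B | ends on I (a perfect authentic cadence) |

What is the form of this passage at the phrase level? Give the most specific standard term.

The cadence pattern HC–PAC–HC–PAC is weak–strong twice, and phrases 3–4 restate phrases 1–2: a period heard twice, not a double period (which would end weakly at phrase 2).

repeated period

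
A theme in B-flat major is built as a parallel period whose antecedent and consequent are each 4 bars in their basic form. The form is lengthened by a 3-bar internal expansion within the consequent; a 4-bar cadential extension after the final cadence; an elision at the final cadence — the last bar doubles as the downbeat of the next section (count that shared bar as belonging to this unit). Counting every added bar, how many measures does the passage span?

Basic parallel period: 4 + 4 = 8 bars.
8 (basic form) + 3 (internal expansion) + 4 (cadential extension) = 15.
The elision shares a bar with the next section but does not change this unit's count.

15 measures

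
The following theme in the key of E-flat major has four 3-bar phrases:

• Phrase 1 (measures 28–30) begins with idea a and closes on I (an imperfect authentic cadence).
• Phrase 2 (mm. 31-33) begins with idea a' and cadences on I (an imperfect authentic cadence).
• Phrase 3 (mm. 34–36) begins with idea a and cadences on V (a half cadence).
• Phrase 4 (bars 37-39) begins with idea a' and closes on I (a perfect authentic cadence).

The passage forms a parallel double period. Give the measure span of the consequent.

measures 34–39

In a double period the four phrases pair into a large antecedent (phrases 1–2, ending imperfect authentic cadence) and a large consequent (phrases 3–4, ending perfect authentic cadence). The consequent spans mm. 34–39.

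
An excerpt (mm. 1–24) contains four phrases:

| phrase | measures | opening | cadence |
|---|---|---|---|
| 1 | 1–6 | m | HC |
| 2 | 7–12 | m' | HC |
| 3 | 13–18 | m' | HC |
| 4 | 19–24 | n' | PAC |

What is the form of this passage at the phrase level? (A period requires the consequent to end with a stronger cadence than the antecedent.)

parallel double period

Four phrases in two halves: the first half (mm. 1–12) ends with a half cadence, the second (bars 13–24) with a perfect authentic cadence — a large antecedent–consequent pair, i.e. a double period.
Phrase 3 begins with the same material as phrase 1, making it parallel.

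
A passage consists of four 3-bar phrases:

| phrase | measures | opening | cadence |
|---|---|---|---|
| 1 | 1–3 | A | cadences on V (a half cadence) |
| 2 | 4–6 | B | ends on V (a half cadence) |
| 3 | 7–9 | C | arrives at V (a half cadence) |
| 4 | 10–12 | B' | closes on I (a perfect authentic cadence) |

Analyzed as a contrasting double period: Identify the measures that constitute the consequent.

measures 7–12

In a double period the four phrases pair into a large antecedent (phrases 1–2, ending half cadence) and a large consequent (phrases 3–4, ending perfect authentic cadence). The consequent spans bars 7–12.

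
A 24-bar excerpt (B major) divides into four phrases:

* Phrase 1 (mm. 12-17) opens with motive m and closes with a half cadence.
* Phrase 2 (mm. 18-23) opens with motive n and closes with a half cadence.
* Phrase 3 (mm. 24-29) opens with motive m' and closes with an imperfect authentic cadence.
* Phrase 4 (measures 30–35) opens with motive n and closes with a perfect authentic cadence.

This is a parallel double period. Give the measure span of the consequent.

measures 24–35

In a double period the first pair of phrases (ending half cadence) is the large antecedent and the second pair (ending perfect authentic cadence) is the large consequent; the consequent is measures 24–35.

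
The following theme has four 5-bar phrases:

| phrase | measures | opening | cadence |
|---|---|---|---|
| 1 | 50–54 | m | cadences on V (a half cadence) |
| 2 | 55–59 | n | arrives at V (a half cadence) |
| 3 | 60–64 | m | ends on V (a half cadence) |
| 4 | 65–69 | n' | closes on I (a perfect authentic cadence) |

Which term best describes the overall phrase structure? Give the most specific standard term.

Four phrases in two halves: the first half (bars 50–59) ends with a half cadence, the second (mm. 60–69) with a perfect authentic cadence — a large antecedent–consequent pair, i.e. a double period.
Phrase 3 begins with the same material as phrase 1, making it parallel.

parallel double period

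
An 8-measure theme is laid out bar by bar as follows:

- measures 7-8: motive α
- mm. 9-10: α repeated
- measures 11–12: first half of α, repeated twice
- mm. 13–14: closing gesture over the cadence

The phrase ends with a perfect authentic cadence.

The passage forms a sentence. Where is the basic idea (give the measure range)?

The presentation of a sentence is the basic idea (bars 7–8) plus its repetition (mm. 9–10); the basic idea is therefore mm. 7–8.

measures 7–8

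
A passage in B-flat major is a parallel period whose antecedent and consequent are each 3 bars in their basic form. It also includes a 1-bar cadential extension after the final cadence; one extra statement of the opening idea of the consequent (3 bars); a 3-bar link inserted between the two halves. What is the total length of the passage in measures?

13 measures

Basic parallel period: 3 + 3 = 6 bars.
6 (basic form) + 1 (cadential extension) + 3 (extra statement) + 3 (link) = 13.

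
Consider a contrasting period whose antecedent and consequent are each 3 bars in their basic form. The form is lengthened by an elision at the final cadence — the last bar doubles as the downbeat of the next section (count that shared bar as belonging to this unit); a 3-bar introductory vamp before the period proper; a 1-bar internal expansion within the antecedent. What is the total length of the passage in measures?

10 measures

Basic contrasting period: 3 + 3 = 6 bars.
6 (basic form) + 3 (introduction) + 1 (internal expansion) = 10.
The elision shares a bar with the next section but does not change this unit's count.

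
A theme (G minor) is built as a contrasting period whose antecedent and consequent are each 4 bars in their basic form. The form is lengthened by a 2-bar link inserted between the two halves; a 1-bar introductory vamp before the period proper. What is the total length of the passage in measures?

Basic contrasting period: 4 + 4 = 8 bars.
8 (basic form) + 2 (link) + 1 (introduction) = 11.

11 measures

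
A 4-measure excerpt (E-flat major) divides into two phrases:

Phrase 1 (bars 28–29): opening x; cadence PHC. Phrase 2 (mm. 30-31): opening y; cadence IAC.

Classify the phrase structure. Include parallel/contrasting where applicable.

Phrase 1 ends with a Phrygian half cadence (weaker) and phrase 2 with an imperfect authentic cadence (stronger): antecedent + consequent = a period.
The two phrases open with different material (x / y), so the period is contrasting.

contrasting period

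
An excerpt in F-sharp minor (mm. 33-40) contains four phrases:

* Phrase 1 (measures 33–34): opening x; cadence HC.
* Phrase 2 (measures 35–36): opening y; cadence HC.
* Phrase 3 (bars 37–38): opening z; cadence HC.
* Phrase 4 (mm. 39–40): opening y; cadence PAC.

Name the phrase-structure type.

contrasting double period

Four phrases in two halves: the first half (mm. 33-36) ends with a half cadence, the second (bars 37-40) with a perfect authentic cadence — a large antecedent–consequent pair, i.e. a double period.
Phrase 3 begins with different material from phrase 1, making it contrasting.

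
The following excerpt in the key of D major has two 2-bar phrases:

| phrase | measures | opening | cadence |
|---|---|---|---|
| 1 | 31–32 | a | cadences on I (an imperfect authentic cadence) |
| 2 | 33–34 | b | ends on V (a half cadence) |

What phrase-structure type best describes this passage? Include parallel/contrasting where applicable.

phrase group

The second phrase closes with a half cadence, which is not stronger than the first phrase's imperfect authentic cadence; without a weak→strong cadential pair there is no antecedent–consequent relationship, so this is a phrase group rather than a period.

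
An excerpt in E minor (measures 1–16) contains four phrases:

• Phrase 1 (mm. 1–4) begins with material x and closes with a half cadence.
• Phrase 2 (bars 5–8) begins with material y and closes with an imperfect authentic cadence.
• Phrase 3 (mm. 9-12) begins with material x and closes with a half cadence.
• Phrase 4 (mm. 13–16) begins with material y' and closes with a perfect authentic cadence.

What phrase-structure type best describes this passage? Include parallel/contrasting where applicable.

parallel double period

Four phrases in two halves: the first half (bars 1–8) ends with an imperfect authentic cadence, the second (measures 9-16) with a perfect authentic cadence — a large antecedent–consequent pair, i.e. a double period.
Phrase 3 begins with the same material as phrase 1, making it parallel.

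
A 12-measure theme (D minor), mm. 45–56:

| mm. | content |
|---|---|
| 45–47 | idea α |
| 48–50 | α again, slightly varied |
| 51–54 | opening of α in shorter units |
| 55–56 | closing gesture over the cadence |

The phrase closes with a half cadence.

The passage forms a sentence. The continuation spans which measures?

measures 51–56

After the presentation (measures 45–50), the continuation covers the fragmentation through the cadence: measures 51–56.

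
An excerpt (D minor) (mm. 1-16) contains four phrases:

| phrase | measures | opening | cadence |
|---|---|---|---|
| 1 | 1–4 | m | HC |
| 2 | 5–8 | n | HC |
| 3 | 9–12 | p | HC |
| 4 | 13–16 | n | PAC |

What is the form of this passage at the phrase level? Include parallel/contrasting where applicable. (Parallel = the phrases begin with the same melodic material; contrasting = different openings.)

Four phrases in two halves: the first half (bars 1–8) ends with a half cadence, the second (measures 9–16) with a perfect authentic cadence — a large antecedent–consequent pair, i.e. a double period.
Phrase 3 begins with different material from phrase 1, making it contrasting.

contrasting double period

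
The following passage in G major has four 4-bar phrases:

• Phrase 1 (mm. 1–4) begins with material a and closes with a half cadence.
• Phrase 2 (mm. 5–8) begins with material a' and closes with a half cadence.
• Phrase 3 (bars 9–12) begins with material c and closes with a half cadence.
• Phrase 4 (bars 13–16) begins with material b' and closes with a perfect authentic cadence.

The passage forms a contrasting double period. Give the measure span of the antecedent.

In a double period the first pair of phrases (ending half cadence) is the large antecedent and the second pair (ending perfect authentic cadence) is the large consequent; the antecedent is measures 1–8.

measures 1–8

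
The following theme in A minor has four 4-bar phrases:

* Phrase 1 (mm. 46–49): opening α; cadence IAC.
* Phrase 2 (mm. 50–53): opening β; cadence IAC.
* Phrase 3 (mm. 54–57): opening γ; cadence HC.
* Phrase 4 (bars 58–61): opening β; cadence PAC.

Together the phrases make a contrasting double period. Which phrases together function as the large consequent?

In a double period the first pair of phrases (ending imperfect authentic cadence) is the large antecedent and the second pair (ending perfect authentic cadence) is the large consequent; the consequent is phrases 3 and 4.

phrases 3 and 4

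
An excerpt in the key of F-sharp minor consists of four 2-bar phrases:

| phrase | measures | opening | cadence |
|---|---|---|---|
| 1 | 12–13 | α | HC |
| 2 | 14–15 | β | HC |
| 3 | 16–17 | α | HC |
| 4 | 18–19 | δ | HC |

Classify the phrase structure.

Phrase 4 ends with a half cadence, no stronger than phrase 2's half cadence, so the four phrases do not form a double period; nor do phrases 3–4 duplicate 1–2, so it is not a repeated period. With no phrase reaching a conclusive cadence, the passage is a phrase group.

phrase group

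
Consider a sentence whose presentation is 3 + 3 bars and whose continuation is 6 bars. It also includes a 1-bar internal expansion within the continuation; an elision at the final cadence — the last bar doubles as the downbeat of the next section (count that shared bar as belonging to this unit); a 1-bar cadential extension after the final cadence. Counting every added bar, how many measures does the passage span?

Basic sentence: 3 + 3 + 6 = 12 bars.
12 (basic form) + 1 (internal expansion) + 1 (cadential extension) = 14.
The elision shares a bar with the next section but does not change this unit's count.

14 measures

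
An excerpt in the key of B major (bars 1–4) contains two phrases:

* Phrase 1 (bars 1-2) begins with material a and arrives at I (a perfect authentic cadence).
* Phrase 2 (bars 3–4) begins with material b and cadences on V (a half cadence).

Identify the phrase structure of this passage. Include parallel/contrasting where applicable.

phrase group

The second phrase closes with a half cadence, which is not stronger than the first phrase's perfect authentic cadence; without a weak→strong cadential pair there is no antecedent–consequent relationship, so this is a phrase group rather than a period.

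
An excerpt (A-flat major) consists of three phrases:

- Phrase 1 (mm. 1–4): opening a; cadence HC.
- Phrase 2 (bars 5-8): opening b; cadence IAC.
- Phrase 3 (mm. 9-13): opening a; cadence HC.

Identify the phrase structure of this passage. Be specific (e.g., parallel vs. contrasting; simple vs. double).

phrase group

The final phrase closes with a half cadence, which is not stronger than the preceding imperfect authentic cadence; the 3 phrases lack an overall antecedent–consequent design and so form a phrase group.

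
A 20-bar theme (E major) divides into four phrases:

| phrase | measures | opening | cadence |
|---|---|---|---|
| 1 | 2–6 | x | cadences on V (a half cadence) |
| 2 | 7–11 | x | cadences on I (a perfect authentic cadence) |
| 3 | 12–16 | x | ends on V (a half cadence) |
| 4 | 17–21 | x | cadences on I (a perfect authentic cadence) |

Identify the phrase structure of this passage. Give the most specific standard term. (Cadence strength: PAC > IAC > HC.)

The cadence pattern HC–PAC–HC–PAC is weak–strong twice, and phrases 3–4 restate phrases 1–2: a period heard twice, not a double period (which would end weakly at phrase 2).

repeated period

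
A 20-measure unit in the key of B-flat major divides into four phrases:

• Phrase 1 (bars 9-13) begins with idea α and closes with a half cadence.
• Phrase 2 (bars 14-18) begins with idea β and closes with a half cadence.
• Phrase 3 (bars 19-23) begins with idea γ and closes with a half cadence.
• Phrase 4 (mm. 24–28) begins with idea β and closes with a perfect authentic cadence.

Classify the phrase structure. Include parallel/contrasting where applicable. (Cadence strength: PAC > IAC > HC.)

Four phrases in two halves: the first half (measures 9-18) ends with a half cadence, the second (measures 19–28) with a perfect authentic cadence — a large antecedent–consequent pair, i.e. a double period.
Phrase 3 begins with different material from phrase 1, making it contrasting.

contrasting double period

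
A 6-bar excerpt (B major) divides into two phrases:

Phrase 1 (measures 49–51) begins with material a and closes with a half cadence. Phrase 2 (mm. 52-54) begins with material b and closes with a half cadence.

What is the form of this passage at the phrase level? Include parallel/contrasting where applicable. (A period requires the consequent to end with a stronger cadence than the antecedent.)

phrase group

The second phrase closes with a half cadence, which is not stronger than the first phrase's half cadence; without a weak→strong cadential pair there is no antecedent–consequent relationship, so this is a phrase group rather than a period.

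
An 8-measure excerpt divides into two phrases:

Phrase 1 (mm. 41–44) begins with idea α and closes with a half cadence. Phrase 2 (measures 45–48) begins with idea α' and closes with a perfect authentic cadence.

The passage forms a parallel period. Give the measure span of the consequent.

measures 45–48

The phrase ending with the weaker cadence (half cadence) is the antecedent; the one ending more conclusively (perfect authentic cadence) is the consequent. The consequent is measures 45–48.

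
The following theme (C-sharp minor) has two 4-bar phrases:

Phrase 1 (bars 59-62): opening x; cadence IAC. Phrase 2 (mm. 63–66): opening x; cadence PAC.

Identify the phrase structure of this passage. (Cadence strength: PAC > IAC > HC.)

Phrase 1 ends with an imperfect authentic cadence (weaker) and phrase 2 with a perfect authentic cadence (stronger): antecedent + consequent = a period.
The two phrases open with the same material (x / x), so the period is parallel.

parallel period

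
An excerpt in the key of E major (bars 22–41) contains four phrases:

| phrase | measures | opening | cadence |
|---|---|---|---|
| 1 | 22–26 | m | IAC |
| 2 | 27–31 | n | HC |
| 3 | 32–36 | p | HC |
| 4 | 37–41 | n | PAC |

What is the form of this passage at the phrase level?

contrasting double period

Four phrases in two halves: the first half (measures 22–31) ends with a half cadence, the second (bars 32–41) with a perfect authentic cadence — a large antecedent–consequent pair, i.e. a double period.
Phrase 3 begins with different material from phrase 1, making it contrasting.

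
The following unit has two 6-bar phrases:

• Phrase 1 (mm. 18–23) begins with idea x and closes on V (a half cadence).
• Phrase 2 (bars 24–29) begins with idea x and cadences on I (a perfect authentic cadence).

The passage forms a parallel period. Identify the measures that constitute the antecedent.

measures 18–23

The antecedent is the phrase ending with the weaker cadence (half cadence, phrase 1) and the consequent the one ending more conclusively (perfect authentic cadence, phrase 2); the antecedent is mm. 18–23.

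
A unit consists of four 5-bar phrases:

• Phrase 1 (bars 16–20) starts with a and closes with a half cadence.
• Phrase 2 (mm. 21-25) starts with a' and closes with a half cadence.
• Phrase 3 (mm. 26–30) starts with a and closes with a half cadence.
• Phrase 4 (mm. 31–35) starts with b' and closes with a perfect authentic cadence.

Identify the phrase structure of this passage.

parallel double period

Four phrases in two halves: the first half (bars 16–25) ends with a half cadence, the second (mm. 26–35) with a perfect authentic cadence — a large antecedent–consequent pair, i.e. a double period.
Phrase 3 begins with the same material as phrase 1, making it parallel.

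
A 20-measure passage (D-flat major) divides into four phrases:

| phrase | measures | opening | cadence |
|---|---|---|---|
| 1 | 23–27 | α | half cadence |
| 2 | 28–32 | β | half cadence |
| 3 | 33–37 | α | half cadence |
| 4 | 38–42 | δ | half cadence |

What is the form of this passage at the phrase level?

phrase group

Phrase 4 ends with a half cadence, no stronger than phrase 2's half cadence, so the four phrases do not form a double period; nor do phrases 3–4 duplicate 1–2, so it is not a repeated period. With no phrase reaching a conclusive cadence, the passage is a phrase group.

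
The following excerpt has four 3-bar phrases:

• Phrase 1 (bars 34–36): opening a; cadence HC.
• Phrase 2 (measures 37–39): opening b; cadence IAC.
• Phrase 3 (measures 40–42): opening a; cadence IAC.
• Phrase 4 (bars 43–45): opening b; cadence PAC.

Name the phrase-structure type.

parallel double period

Four phrases in two halves: the first half (mm. 34–39) ends with an imperfect authentic cadence, the second (bars 40–45) with a perfect authentic cadence — a large antecedent–consequent pair, i.e. a double period.
Phrase 3 begins with the same material as phrase 1, making it parallel.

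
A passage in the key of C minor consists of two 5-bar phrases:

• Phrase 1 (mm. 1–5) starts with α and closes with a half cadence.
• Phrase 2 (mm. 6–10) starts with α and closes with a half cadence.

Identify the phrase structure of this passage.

Both phrases have the same opening (α) and the same cadence (half cadence): the second is a restatement, not a consequent, so this is a repeated phrase rather than a period.

repeated phrase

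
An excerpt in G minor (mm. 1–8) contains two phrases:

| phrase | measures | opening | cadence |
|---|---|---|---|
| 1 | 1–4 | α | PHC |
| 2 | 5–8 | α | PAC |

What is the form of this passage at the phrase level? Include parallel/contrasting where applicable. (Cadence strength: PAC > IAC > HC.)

Phrase 1 ends with a Phrygian half cadence (weaker) and phrase 2 with a perfect authentic cadence (stronger): antecedent + consequent = a period.
The two phrases open with the same material (α / α), so the period is parallel.

parallel period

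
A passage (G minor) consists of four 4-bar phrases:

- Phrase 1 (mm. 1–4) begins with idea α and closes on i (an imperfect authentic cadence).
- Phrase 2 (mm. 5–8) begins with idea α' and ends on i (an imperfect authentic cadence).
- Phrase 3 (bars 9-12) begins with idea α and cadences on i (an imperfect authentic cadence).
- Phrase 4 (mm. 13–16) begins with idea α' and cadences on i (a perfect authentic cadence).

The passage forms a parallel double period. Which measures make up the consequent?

In a double period the first pair of phrases (ending imperfect authentic cadence) is the large antecedent and the second pair (ending perfect authentic cadence) is the large consequent; the consequent is measures 9–16.

measures 9–16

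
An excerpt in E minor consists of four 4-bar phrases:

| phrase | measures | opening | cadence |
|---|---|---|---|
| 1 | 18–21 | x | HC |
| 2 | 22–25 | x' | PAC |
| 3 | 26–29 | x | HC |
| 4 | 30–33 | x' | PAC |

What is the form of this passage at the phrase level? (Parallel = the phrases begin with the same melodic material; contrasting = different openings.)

repeated period

The cadence pattern HC–PAC–HC–PAC is weak–strong twice, and phrases 3–4 restate phrases 1–2: a period heard twice, not a double period (which would end weakly at phrase 2).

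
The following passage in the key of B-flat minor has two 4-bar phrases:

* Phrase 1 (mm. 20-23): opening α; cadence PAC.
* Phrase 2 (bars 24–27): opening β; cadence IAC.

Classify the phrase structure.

The second phrase closes with an imperfect authentic cadence, which is not stronger than the first phrase's perfect authentic cadence; without a weak→strong cadential pair there is no antecedent–consequent relationship, so this is a phrase group rather than a period.

phrase group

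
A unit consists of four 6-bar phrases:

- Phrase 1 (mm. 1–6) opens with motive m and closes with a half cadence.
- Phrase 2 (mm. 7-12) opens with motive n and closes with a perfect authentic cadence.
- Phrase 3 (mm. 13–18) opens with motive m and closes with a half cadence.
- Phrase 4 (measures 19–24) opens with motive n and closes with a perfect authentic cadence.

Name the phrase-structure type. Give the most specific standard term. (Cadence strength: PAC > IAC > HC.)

The cadence pattern HC–PAC–HC–PAC is weak–strong twice, and phrases 3–4 restate phrases 1–2: a period heard twice, not a double period (which would end weakly at phrase 2).

repeated period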